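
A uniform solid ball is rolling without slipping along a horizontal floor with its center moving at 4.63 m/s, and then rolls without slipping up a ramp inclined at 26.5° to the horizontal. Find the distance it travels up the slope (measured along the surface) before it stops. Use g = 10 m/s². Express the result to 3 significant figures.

For this body I = (2/5)MR², i.e. k = I/(MR²) = 0.4.
Pure rolling means v = ωR; then KE = ½Mv² + ½I(v/R)² = ½(1+k)Mv² = (7/10)Mv².
Setting this equal to Mgh gives the vertical rise h = (1+k)v₀²/(2g) = 1.4×4.63²/(2×10) = 1.501 m.
Along the incline, d = h/sinθ = 1.501/sin26.5° ≈ 3.36 m.

d ≈ 3.36 m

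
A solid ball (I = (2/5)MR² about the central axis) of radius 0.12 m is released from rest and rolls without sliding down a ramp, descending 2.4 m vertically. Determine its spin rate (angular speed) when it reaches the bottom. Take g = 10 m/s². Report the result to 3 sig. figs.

The moment of inertia is (2/5)MR², giving k ≡ I/(MR²) = 0.4.
Pure rolling means v = ωR; then KE = ½Mv² + ½I(v/R)² = ½(1+k)Mv² = (7/10)Mv².
Energy conservation Mgh = ½(1+k)Mv² gives v = √(2gh/(1+k)) = √(2 × 10 × 2.4 / 1.4) = 5.855 m/s.
The angular speed follows from ω = v/R = 5.855/0.12 ≈ 48.8 rad/s.

ω ≈ 48.8 rad/s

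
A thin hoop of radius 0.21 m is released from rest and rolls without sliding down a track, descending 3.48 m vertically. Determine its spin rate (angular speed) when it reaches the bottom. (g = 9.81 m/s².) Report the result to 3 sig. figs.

ω ≈ 27.8 rad/s

The moment of inertia is MR², giving k ≡ I/(MR²) = 1.
Pure rolling means v = ωR; then KE = ½Mv² + ½I(v/R)² = ½(1+k)Mv² = Mv².
Energy conservation Mgh = ½(1+k)Mv² gives v = √(2gh/(1+k)) = √(2 × 9.81 × 3.48 / 2) = 5.843 m/s.
The angular speed follows from ω = v/R = 5.843/0.21 ≈ 27.8 rad/s.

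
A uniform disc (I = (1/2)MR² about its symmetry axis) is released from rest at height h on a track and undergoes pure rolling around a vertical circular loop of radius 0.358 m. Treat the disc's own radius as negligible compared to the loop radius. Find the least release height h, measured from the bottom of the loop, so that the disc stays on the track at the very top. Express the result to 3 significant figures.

For this body I = (1/2)MR², i.e. k = I/(MR²) = 0.5.
At the top, contact is just lost when gravity alone supplies the centripetal force: Mg = Mv_top²/r, i.e. v_top² = gr.
With ω = v/R, the kinetic energy at speed v is ½(1+k)Mv² = (3/4)Mv².
Energy conservation from release (height h) to the top (height 2r): Mgh = Mg(2r) + (3/4)M·gr.
Thus h_min = 2r + (1+k)r/2 = r(2 + 1.5/2) = 0.358 × 2.75 ≈ 0.985 m.

h_min ≈ 0.985 m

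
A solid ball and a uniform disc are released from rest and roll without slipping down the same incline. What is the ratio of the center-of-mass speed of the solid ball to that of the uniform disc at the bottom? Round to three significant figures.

v_ratio ≈ 1.04

Each satisfies Mgh = ½(1+k)Mv² with k = I/(MR²), so v ∝ 1/√(1+k).
For the solid ball k = 0.4; for the uniform disc k = 0.5.
v₁/v₂ = √((1+k₂)/(1+k₁)) = √(1.5/1.4) ≈ 1.04.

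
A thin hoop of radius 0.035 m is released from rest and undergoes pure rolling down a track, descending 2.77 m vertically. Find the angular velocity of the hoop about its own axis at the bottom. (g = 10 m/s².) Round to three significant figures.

Here I = MR², so the shape factor k = I/(MR²) = 1.
Since it rolls without slipping, ω = v/R and KE = ½Mv² + ½Iω² = ½(1+k)Mv² = Mv².
Energy conservation Mgh = ½(1+k)Mv² gives v = √(2gh/(1+k)) = √(2 × 10 × 2.77 / 2) = 5.263 m/s.
Then ω = v/R = 5.263 / 0.035 ≈ 150 rad/s.

ω ≈ 150 rad/s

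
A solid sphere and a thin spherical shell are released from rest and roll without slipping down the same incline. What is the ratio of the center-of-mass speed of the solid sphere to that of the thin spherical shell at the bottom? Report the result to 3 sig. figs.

v_ratio ≈ 1.09

Each satisfies Mgh = ½(1+k)Mv² with k = I/(MR²), so v ∝ 1/√(1+k).
For the solid sphere k = 0.4; for the thin spherical shell k = 2/3.
v₁/v₂ = √((1+k₂)/(1+k₁)) = √(1.667/1.4) ≈ 1.09.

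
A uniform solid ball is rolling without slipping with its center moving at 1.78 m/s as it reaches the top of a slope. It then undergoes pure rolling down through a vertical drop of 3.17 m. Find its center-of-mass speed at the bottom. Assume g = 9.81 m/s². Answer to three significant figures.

Here I = (2/5)MR², so the shape factor k = I/(MR²) = 0.4.
Pure rolling means v = ωR; then KE = ½Mv² + ½I(v/R)² = ½(1+k)Mv² = (7/10)Mv².
Energy conservation: (7/10)Mv₀² + Mgh = (7/10)Mv², so v² = v₀² + 2gh/(1+k).
v = √(1.78² + 2×9.81×3.17/1.4) = √47.59 ≈ 6.90 m/s.

v ≈ 6.90 m/s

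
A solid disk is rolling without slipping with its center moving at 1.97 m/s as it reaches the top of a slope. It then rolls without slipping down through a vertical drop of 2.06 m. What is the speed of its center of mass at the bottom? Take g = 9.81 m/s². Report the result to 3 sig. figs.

v ≈ 5.55 m/s

The moment of inertia is (1/2)MR², giving k ≡ I/(MR²) = 0.5.
The rolling condition ω = v/R makes the rotational term ½I(v/R)² = ½kMv², so KE_total = ½(1+k)Mv² = (3/4)Mv².
Energy conservation: (3/4)Mv₀² + Mgh = (3/4)Mv², so v² = v₀² + 2gh/(1+k).
v = √(1.97² + 2×9.81×2.06/1.5) = √30.83 ≈ 5.55 m/s.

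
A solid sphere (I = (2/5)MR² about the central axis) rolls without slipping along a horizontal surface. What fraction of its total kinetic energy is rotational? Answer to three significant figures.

Here I = (2/5)MR², so the shape factor k = I/(MR²) = 0.4.
With ω = v/R, KE_trans = ½Mv² and KE_rot = ½Iω² = ½kMv², so KE_total = ½(1+k)Mv².
The rotational fraction is therefore k/(1+k) = 0.4/1.4 ≈ 0.286.

fraction ≈ 0.286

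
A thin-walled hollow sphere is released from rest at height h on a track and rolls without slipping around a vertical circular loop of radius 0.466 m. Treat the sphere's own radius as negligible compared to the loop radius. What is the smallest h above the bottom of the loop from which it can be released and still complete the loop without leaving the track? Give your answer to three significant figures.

h_min ≈ 1.32 m

The moment of inertia is (2/3)MR², giving k ≡ I/(MR²) = 2/3.
At the top of the loop, the minimum-contact condition is Mg = Mv_top²/r, so v_top² = gr.
With ω = v/R, the kinetic energy at speed v is ½(1+k)Mv² = (5/6)Mv².
Energy conservation from release (height h) to the top (height 2r): Mgh = Mg(2r) + (5/6)M·gr.
Thus h_min = 2r + (1+k)r/2 = r(2 + 1.667/2) = 0.466 × 2.833 ≈ 1.32 m.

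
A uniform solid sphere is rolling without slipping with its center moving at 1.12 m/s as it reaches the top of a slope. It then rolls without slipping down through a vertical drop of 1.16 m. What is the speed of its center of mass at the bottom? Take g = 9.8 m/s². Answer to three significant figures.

Here I = (2/5)MR², so the shape factor k = I/(MR²) = 0.4.
Rolling without slipping gives ω = v/R, so the total kinetic energy is ½Mv² + ½Iω² = ½(1+k)Mv² = (7/10)Mv².
Energy conservation: (7/10)Mv₀² + Mgh = (7/10)Mv², so v² = v₀² + 2gh/(1+k).
v = √(1.12² + 2×9.8×1.16/1.4) = √17.49 ≈ 4.18 m/s.

v ≈ 4.18 m/s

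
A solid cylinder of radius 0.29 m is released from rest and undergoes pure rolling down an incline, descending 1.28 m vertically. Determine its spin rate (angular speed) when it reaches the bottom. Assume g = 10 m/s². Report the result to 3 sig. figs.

ω ≈ 14.2 rad/s

With I = (1/2)MR², the ratio k = I/(MR²) is 0.5.
Rolling without slipping gives ω = v/R, so the total kinetic energy is ½Mv² + ½Iω² = ½(1+k)Mv² = (3/4)Mv².
Energy conservation Mgh = ½(1+k)Mv² gives v = √(2gh/(1+k)) = √(2 × 10 × 1.28 / 1.5) = 4.131 m/s.
The angular speed follows from ω = v/R = 4.131/0.29 ≈ 14.2 rad/s.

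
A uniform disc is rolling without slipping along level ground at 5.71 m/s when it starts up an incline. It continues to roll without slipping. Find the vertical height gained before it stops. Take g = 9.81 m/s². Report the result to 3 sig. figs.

Here I = (1/2)MR², so the shape factor k = I/(MR²) = 0.5.
Rolling without slipping gives ω = v/R, so the total kinetic energy is ½Mv² + ½Iω² = ½(1+k)Mv² = (3/4)Mv².
At the top the kinetic energy is zero, so (3/4)Mv₀² = Mgh.
Thus h = (1+k)v₀²/(2g) = 1.5 × 5.71² / (2 × 9.81) ≈ 2.49 m.

h ≈ 2.49 m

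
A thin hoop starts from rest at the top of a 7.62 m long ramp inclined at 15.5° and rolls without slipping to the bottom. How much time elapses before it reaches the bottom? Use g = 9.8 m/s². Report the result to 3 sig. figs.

With I = MR², the ratio k = I/(MR²) is 1.
Along the incline Mg sinθ − f = Ma, and torque about the center fR = Iα = kMR²(a/R) gives f = kMa.
Hence a = g sinθ/(1+k) = 9.8×sin15.5°/2 = 1.309 m/s².
With constant a from rest, t = √(2L/a) = √(2·7.62/1.309) ≈ 3.41 s.

t ≈ 3.41 s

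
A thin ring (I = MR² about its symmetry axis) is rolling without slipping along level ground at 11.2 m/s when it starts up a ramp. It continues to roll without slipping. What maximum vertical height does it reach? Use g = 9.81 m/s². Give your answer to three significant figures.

h ≈ 12.8 m

With I = MR², the ratio k = I/(MR²) is 1.
The rolling condition ω = v/R makes the rotational term ½I(v/R)² = ½kMv², so KE_total = ½(1+k)Mv² = Mv².
At the top the kinetic energy is zero, so Mv₀² = Mgh.
Thus h = (1+k)v₀²/(2g) = 2 × 11.2² / (2 × 9.81) ≈ 12.8 m.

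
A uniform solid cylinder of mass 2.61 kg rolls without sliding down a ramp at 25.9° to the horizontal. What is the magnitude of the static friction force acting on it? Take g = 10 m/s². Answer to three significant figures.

f ≈ 3.80 N

For this body I = (1/2)MR², i.e. k = I/(MR²) = 0.5.
Along the incline Mg sinθ − f = Ma, and torque about the center fR = Iα = kMR²(a/R) gives f = kMa.
Combining, a = g sinθ/(1+k) and f = kMa = kMg sinθ/(1+k).
f = 0.5 × 2.61 × 10 × sin25.9° / 1.5 ≈ 3.80 N.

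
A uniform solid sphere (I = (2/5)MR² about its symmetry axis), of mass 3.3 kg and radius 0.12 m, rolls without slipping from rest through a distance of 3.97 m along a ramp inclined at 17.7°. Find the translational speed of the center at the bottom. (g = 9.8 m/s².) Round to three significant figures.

Here I = (2/5)MR², so the shape factor k = I/(MR²) = 0.4.
Since it rolls without slipping, ω = v/R and KE = ½Mv² + ½Iω² = ½(1+k)Mv² = (7/10)Mv².
The vertical drop is h = L sinθ = 3.97 × sin17.7° = 1.207 m.
Energy conservation: Mgh = (7/10)Mv², so v = √(2gh/(1+k)) = √(2 × 9.8 × 1.207 / 1.4) ≈ 4.11 m/s.

v ≈ 4.11 m/s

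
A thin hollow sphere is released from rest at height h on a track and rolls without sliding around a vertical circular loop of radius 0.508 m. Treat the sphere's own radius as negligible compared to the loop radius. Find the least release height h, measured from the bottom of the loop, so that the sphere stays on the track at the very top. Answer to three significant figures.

h_min ≈ 1.44 m

For this body I = (2/3)MR², i.e. k = I/(MR²) = 2/3.
At the top of the loop, the minimum-contact condition is Mg = Mv_top²/r, so v_top² = gr.
With ω = v/R, the kinetic energy at speed v is ½(1+k)Mv² = (5/6)Mv².
Energy conservation from release (height h) to the top (height 2r): Mgh = Mg(2r) + (5/6)M·gr.
Thus h_min = 2r + (1+k)r/2 = r(2 + 1.667/2) = 0.508 × 2.833 ≈ 1.44 m.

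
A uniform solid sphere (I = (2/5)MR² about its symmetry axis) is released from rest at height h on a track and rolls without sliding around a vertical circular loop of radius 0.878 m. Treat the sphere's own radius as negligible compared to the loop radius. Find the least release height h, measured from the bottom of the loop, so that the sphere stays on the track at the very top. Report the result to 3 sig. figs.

Here I = (2/5)MR², so the shape factor k = I/(MR²) = 0.4.
At the top of the loop, the minimum-contact condition is Mg = Mv_top²/r, so v_top² = gr.
With ω = v/R, the kinetic energy at speed v is ½(1+k)Mv² = (7/10)Mv².
Energy conservation from release (height h) to the top (height 2r): Mgh = Mg(2r) + (7/10)M·gr.
Thus h_min = 2r + (1+k)r/2 = r(2 + 1.4/2) = 0.878 × 2.7 ≈ 2.37 m.

h_min ≈ 2.37 m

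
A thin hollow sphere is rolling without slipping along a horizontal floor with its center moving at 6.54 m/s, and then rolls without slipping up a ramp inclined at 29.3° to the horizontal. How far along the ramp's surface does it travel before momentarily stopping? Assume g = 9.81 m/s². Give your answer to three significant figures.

Here I = (2/3)MR², so the shape factor k = I/(MR²) = 2/3.
Pure rolling means v = ωR; then KE = ½Mv² + ½I(v/R)² = ½(1+k)Mv² = (5/6)Mv².
Setting this equal to Mgh gives the vertical rise h = (1+k)v₀²/(2g) = 1.667×6.54²/(2×9.81) = 3.633 m.
Along the incline, d = h/sinθ = 3.633/sin29.3° ≈ 7.42 m.

d ≈ 7.42 m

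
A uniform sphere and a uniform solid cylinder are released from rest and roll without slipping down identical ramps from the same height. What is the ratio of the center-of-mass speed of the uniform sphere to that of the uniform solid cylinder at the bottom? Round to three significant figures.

v_ratio ≈ 1.04

Each satisfies Mgh = ½(1+k)Mv² with k = I/(MR²), so v ∝ 1/√(1+k).
For the uniform sphere k = 0.4; for the uniform solid cylinder k = 0.5.
v₁/v₂ = √((1+k₂)/(1+k₁)) = √(1.5/1.4) ≈ 1.04.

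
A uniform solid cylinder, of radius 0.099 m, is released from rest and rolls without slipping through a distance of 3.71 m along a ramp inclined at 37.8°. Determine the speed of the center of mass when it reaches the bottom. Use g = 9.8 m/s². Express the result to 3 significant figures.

For this body I = (1/2)MR², i.e. k = I/(MR²) = 0.5.
Pure rolling means v = ωR; then KE = ½Mv² + ½I(v/R)² = ½(1+k)Mv² = (3/4)Mv².
The vertical drop is h = L sinθ = 3.71 × sin37.8° = 2.274 m.
Setting Mgh = (3/4)Mv² gives v = √(2gh/(1+k)) = √(2·9.8·2.274/1.5) ≈ 5.45 m/s.

v ≈ 5.45 m/s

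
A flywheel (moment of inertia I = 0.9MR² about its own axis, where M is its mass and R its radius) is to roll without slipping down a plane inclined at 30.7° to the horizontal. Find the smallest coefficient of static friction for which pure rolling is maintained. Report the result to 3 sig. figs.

μ_min ≈ 0.281

For this body I = 0.9MR², i.e. k = I/(MR²) = 0.9.
Newton's second law down the slope: Mg sinθ − f = Ma. The torque equation fR = Iα (with α = a/R) gives f = kMa.
These give a = g sinθ/(1+k) and the required friction f = kMg sinθ/(1+k).
The normal force is N = Mg cosθ, so μ_min = f/N = k tanθ/(1+k).
μ_min = 0.9 × tan30.7° / 1.9 ≈ 0.281.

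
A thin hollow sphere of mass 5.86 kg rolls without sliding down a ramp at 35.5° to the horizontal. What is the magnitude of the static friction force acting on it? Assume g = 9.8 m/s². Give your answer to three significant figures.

f ≈ 13.3 N

For this body I = (2/3)MR², i.e. k = I/(MR²) = 2/3.
Translational: Mg sinθ − f = Ma. Rotational about the CM: fR = Iα = kMRa, so f = kMa.
Combining, a = g sinθ/(1+k) and f = kMa = kMg sinθ/(1+k).
f = (2/3) × 5.86 × 9.8 × sin35.5° / 1.667 ≈ 13.3 N.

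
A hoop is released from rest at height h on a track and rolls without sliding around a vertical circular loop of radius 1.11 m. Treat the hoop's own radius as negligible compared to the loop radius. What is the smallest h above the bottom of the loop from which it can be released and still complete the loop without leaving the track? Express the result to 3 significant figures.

Here I = MR², so the shape factor k = I/(MR²) = 1.
At the top, contact is just lost when gravity alone supplies the centripetal force: Mg = Mv_top²/r, i.e. v_top² = gr.
With ω = v/R, the kinetic energy at speed v is ½(1+k)Mv² = Mv².
Energy conservation from release (height h) to the top (height 2r): Mgh = Mg(2r) + M·gr.
Thus h_min = 2r + (1+k)r/2 = r(2 + 2/2) = 1.11 × 3 ≈ 3.33 m.

h_min ≈ 3.33 m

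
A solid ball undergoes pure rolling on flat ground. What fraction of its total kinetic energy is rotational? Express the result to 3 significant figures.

fraction ≈ 0.286

With I = (2/5)MR², the ratio k = I/(MR²) is 0.4.
With ω = v/R, KE_trans = ½Mv² and KE_rot = ½Iω² = ½kMv², so KE_total = ½(1+k)Mv².
The rotational fraction is therefore k/(1+k) = 0.4/1.4 ≈ 0.286.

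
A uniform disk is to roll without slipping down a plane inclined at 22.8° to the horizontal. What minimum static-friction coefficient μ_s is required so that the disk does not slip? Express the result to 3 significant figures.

μ_min ≈ 0.140

For this body I = (1/2)MR², i.e. k = I/(MR²) = 0.5.
Newton's second law down the slope: Mg sinθ − f = Ma. The torque equation fR = Iα (with α = a/R) gives f = kMa.
These give a = g sinθ/(1+k) and the required friction f = kMg sinθ/(1+k).
The normal force is N = Mg cosθ, so μ_min = f/N = k tanθ/(1+k).
μ_min = 0.5 × tan22.8° / 1.5 ≈ 0.140.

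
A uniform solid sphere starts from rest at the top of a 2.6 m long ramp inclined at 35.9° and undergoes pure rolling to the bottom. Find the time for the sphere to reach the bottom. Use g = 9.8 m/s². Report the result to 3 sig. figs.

For this body I = (2/5)MR², i.e. k = I/(MR²) = 0.4.
Along the incline Mg sinθ − f = Ma, and torque about the center fR = Iα = kMR²(a/R) gives f = kMa.
Hence a = g sinθ/(1+k) = 9.8×sin35.9°/1.4 = 4.105 m/s².
With constant a from rest, t = √(2L/a) = √(2·2.6/4.105) ≈ 1.13 s.

t ≈ 1.13 s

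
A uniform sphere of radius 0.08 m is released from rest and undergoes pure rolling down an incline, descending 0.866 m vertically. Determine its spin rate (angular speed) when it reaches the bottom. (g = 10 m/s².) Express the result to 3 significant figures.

ω ≈ 44.0 rad/s

With I = (2/5)MR², the ratio k = I/(MR²) is 0.4.
Pure rolling means v = ωR; then KE = ½Mv² + ½I(v/R)² = ½(1+k)Mv² = (7/10)Mv².
Energy conservation Mgh = ½(1+k)Mv² gives v = √(2gh/(1+k)) = √(2 × 10 × 0.866 / 1.4) = 3.517 m/s.
Then ω = v/R = 3.517 / 0.08 ≈ 44.0 rad/s.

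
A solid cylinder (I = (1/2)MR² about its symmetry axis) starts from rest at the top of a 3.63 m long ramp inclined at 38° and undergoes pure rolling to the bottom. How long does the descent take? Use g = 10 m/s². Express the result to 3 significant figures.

For this body I = (1/2)MR², i.e. k = I/(MR²) = 0.5.
Along the incline Mg sinθ − f = Ma, and torque about the center fR = Iα = kMR²(a/R) gives f = kMa.
Hence a = g sinθ/(1+k) = 10×sin38°/1.5 = 4.104 m/s².
With constant a from rest, t = √(2L/a) = √(2·3.63/4.104) ≈ 1.33 s.

t ≈ 1.33 s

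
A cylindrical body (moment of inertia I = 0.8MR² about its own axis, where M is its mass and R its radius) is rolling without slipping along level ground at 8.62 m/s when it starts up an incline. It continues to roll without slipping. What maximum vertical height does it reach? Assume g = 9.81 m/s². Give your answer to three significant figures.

h ≈ 6.82 m

The moment of inertia is 0.8MR², giving k ≡ I/(MR²) = 0.8.
Pure rolling means v = ωR; then KE = ½Mv² + ½I(v/R)² = ½(1+k)Mv² = (9/10)Mv².
At the top the kinetic energy is zero, so (9/10)Mv₀² = Mgh.
Thus h = (1+k)v₀²/(2g) = 1.8 × 8.62² / (2 × 9.81) ≈ 6.82 m.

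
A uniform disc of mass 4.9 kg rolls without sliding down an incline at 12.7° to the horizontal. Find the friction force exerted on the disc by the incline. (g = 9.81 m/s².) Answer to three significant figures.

f ≈ 3.52 N

With I = (1/2)MR², the ratio k = I/(MR²) is 0.5.
Along the incline Mg sinθ − f = Ma, and torque about the center fR = Iα = kMR²(a/R) gives f = kMa.
Combining, a = g sinθ/(1+k) and f = kMa = kMg sinθ/(1+k).
f = 0.5 × 4.9 × 9.81 × sin12.7° / 1.5 ≈ 3.52 N.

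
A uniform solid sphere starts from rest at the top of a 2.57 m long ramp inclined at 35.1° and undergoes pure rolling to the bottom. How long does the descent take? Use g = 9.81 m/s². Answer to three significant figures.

t ≈ 1.13 s

The moment of inertia is (2/5)MR², giving k ≡ I/(MR²) = 0.4.
Newton's second law down the slope: Mg sinθ − f = Ma. The torque equation fR = Iα (with α = a/R) gives f = kMa.
Hence a = g sinθ/(1+k) = 9.81×sin35.1°/1.4 = 4.029 m/s².
Starting from rest, L = ½at², so t = √(2L/a) = √(2×2.57/4.029) ≈ 1.13 s.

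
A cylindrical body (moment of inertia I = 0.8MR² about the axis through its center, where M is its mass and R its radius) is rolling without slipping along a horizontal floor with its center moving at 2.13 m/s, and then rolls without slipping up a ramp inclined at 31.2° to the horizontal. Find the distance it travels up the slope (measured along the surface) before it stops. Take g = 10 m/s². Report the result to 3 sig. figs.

For this body I = 0.8MR², i.e. k = I/(MR²) = 0.8.
Since it rolls without slipping, ω = v/R and KE = ½Mv² + ½Iω² = ½(1+k)Mv² = (9/10)Mv².
Setting this equal to Mgh gives the vertical rise h = (1+k)v₀²/(2g) = 1.8×2.13²/(2×10) = 0.4083 m.
The distance along the slope is d = h/sinθ = 0.4083/sin31.2° ≈ 0.788 m.

d ≈ 0.788 m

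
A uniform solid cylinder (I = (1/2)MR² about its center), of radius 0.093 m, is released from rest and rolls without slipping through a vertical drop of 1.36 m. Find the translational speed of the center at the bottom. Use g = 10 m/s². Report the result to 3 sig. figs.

The moment of inertia is (1/2)MR², giving k ≡ I/(MR²) = 0.5.
The rolling condition ω = v/R makes the rotational term ½I(v/R)² = ½kMv², so KE_total = ½(1+k)Mv² = (3/4)Mv².
Energy conservation: Mgh = (3/4)Mv², so v = √(2gh/(1+k)) = √(2 × 10 × 1.36 / 1.5) ≈ 4.26 m/s.

v ≈ 4.26 m/s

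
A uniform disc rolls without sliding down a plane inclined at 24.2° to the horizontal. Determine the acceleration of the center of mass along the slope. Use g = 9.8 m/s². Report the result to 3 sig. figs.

a ≈ 2.68 m/s²

For this body I = (1/2)MR², i.e. k = I/(MR²) = 0.5.
Translational: Mg sinθ − f = Ma. Rotational about the CM: fR = Iα = kMRa, so f = kMa.
Eliminating f: Mg sinθ = (1+k)Ma, so a = g sinθ/(1+k) = 9.8 × sin24.2° / 1.5 ≈ 2.68 m/s².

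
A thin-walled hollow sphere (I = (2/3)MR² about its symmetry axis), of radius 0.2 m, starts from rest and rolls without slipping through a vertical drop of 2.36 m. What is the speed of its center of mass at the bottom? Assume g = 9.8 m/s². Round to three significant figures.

v ≈ 5.27 m/s

For this body I = (2/3)MR², i.e. k = I/(MR²) = 2/3.
The rolling condition ω = v/R makes the rotational term ½I(v/R)² = ½kMv², so KE_total = ½(1+k)Mv² = (5/6)Mv².
Energy conservation: Mgh = (5/6)Mv², so v = √(2gh/(1+k)) = √(2 × 9.8 × 2.36 / 1.667) ≈ 5.27 m/s.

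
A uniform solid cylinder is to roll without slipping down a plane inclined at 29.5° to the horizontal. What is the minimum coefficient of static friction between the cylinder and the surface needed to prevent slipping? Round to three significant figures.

Here I = (1/2)MR², so the shape factor k = I/(MR²) = 0.5.
Along the incline Mg sinθ − f = Ma, and torque about the center fR = Iα = kMR²(a/R) gives f = kMa.
These give a = g sinθ/(1+k) and the required friction f = kMg sinθ/(1+k).
The normal force is N = Mg cosθ, so μ_min = f/N = k tanθ/(1+k).
μ_min = 0.5 × tan29.5° / 1.5 ≈ 0.189.

μ_min ≈ 0.189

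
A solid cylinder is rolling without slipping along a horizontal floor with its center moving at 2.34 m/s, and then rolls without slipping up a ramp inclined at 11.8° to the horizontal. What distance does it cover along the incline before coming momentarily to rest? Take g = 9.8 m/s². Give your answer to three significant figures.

With I = (1/2)MR², the ratio k = I/(MR²) is 0.5.
The rolling condition ω = v/R makes the rotational term ½I(v/R)² = ½kMv², so KE_total = ½(1+k)Mv² = (3/4)Mv².
Setting this equal to Mgh gives the vertical rise h = (1+k)v₀²/(2g) = 1.5×2.34²/(2×9.8) = 0.4191 m.
Along the incline, d = h/sinθ = 0.4191/sin11.8° ≈ 2.05 m.

d ≈ 2.05 m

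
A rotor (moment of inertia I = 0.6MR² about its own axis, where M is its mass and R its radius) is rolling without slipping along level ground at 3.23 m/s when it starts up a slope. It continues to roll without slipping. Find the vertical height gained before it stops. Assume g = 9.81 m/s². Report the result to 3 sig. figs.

For this body I = 0.6MR², i.e. k = I/(MR²) = 0.6.
Since it rolls without slipping, ω = v/R and KE = ½Mv² + ½Iω² = ½(1+k)Mv² = (4/5)Mv².
At the top the kinetic energy is zero, so (4/5)Mv₀² = Mgh.
Thus h = (1+k)v₀²/(2g) = 1.6 × 3.23² / (2 × 9.81) ≈ 0.851 m.

h ≈ 0.851 m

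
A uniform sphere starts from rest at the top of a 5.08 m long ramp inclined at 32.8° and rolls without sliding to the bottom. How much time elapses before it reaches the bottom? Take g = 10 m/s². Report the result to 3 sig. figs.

With I = (2/5)MR², the ratio k = I/(MR²) is 0.4.
Newton's second law down the slope: Mg sinθ − f = Ma. The torque equation fR = Iα (with α = a/R) gives f = kMa.
Hence a = g sinθ/(1+k) = 10×sin32.8°/1.4 = 3.869 m/s².
With constant a from rest, t = √(2L/a) = √(2·5.08/3.869) ≈ 1.62 s.

t ≈ 1.62 s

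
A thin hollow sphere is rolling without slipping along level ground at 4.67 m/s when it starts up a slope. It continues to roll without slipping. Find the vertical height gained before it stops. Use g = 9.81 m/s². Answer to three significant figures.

For this body I = (2/3)MR², i.e. k = I/(MR²) = 2/3.
Since it rolls without slipping, ω = v/R and KE = ½Mv² + ½Iω² = ½(1+k)Mv² = (5/6)Mv².
All of this converts to potential energy at the highest point: (5/6)Mv₀² = Mgh.
Thus h = (1+k)v₀²/(2g) = 1.667 × 4.67² / (2 × 9.81) ≈ 1.85 m.

h ≈ 1.85 m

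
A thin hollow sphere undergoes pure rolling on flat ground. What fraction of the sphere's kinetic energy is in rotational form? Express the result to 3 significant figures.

fraction ≈ 0.400

With I = (2/3)MR², the ratio k = I/(MR²) is 2/3.
Since ω = v/R, the translational part is ½Mv² and the rotational part is ½I(v/R)² = ½kMv²; the total is ½(1+k)Mv².
The rotational fraction is therefore k/(1+k) = (2/3)/1.667 ≈ 0.400.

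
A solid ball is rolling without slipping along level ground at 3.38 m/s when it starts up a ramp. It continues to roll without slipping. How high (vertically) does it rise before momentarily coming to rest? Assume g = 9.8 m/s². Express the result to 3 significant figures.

With I = (2/5)MR², the ratio k = I/(MR²) is 0.4.
Since it rolls without slipping, ω = v/R and KE = ½Mv² + ½Iω² = ½(1+k)Mv² = (7/10)Mv².
At the top the kinetic energy is zero, so (7/10)Mv₀² = Mgh.
Thus h = (1+k)v₀²/(2g) = 1.4 × 3.38² / (2 × 9.8) ≈ 0.816 m.

h ≈ 0.816 m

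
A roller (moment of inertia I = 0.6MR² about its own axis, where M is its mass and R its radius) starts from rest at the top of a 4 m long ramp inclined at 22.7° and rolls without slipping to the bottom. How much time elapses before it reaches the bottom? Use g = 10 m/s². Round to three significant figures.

Here I = 0.6MR², so the shape factor k = I/(MR²) = 0.6.
Newton's second law down the slope: Mg sinθ − f = Ma. The torque equation fR = Iα (with α = a/R) gives f = kMa.
Hence a = g sinθ/(1+k) = 10×sin22.7°/1.6 = 2.412 m/s².
With constant a from rest, t = √(2L/a) = √(2·4/2.412) ≈ 1.82 s.

t ≈ 1.82 s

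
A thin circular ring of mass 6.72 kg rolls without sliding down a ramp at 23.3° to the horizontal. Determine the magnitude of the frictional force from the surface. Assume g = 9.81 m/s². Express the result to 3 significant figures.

f ≈ 13.0 N

The moment of inertia is MR², giving k ≡ I/(MR²) = 1.
Newton's second law down the slope: Mg sinθ − f = Ma. The torque equation fR = Iα (with α = a/R) gives f = kMa.
Combining, a = g sinθ/(1+k) and f = kMa = kMg sinθ/(1+k).
f = 1 × 6.72 × 9.81 × sin23.3° / 2 ≈ 13.0 N.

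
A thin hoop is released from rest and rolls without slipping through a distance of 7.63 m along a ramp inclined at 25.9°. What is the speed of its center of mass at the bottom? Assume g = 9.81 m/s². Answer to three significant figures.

v ≈ 5.72 m/s

Here I = MR², so the shape factor k = I/(MR²) = 1.
The rolling condition ω = v/R makes the rotational term ½I(v/R)² = ½kMv², so KE_total = ½(1+k)Mv² = Mv².
The vertical drop is h = L sinθ = 7.63 × sin25.9° = 3.333 m.
Setting Mgh = Mv² gives v = √(2gh/(1+k)) = √(2·9.81·3.333/2) ≈ 5.72 m/s.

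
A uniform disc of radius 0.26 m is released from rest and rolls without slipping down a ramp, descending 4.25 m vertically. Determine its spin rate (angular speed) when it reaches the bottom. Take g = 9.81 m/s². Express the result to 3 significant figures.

With I = (1/2)MR², the ratio k = I/(MR²) is 0.5.
Rolling without slipping gives ω = v/R, so the total kinetic energy is ½Mv² + ½Iω² = ½(1+k)Mv² = (3/4)Mv².
Energy conservation Mgh = ½(1+k)Mv² gives v = √(2gh/(1+k)) = √(2 × 9.81 × 4.25 / 1.5) = 7.456 m/s.
Then ω = v/R = 7.456 / 0.26 ≈ 28.7 rad/s.

ω ≈ 28.7 rad/s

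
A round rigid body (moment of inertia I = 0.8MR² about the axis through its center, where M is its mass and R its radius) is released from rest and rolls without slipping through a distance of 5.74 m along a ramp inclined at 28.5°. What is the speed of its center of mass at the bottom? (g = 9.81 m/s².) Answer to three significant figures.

v ≈ 5.46 m/s

Here I = 0.8MR², so the shape factor k = I/(MR²) = 0.8.
The rolling condition ω = v/R makes the rotational term ½I(v/R)² = ½kMv², so KE_total = ½(1+k)Mv² = (9/10)Mv².
The vertical drop is h = L sinθ = 5.74 × sin28.5° = 2.739 m.
Setting Mgh = (9/10)Mv² gives v = √(2gh/(1+k)) = √(2·9.81·2.739/1.8) ≈ 5.46 m/s.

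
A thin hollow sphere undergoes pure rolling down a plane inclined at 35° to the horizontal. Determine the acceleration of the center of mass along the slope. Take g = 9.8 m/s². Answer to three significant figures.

With I = (2/3)MR², the ratio k = I/(MR²) is 2/3.
Translational: Mg sinθ − f = Ma. Rotational about the CM: fR = Iα = kMRa, so f = kMa.
Eliminating f: Mg sinθ = (1+k)Ma, so a = g sinθ/(1+k) = 9.8 × sin35° / 1.667 ≈ 3.37 m/s².

a ≈ 3.37 m/s²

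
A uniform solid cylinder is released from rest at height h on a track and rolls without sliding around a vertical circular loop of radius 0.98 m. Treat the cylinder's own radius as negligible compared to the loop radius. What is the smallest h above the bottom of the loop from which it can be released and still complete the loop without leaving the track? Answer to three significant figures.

For this body I = (1/2)MR², i.e. k = I/(MR²) = 0.5.
At the top, contact is just lost when gravity alone supplies the centripetal force: Mg = Mv_top²/r, i.e. v_top² = gr.
With ω = v/R, the kinetic energy at speed v is ½(1+k)Mv² = (3/4)Mv².
Energy conservation from release (height h) to the top (height 2r): Mgh = Mg(2r) + (3/4)M·gr.
Thus h_min = 2r + (1+k)r/2 = r(2 + 1.5/2) = 0.98 × 2.75 ≈ 2.70 m.

h_min ≈ 2.70 m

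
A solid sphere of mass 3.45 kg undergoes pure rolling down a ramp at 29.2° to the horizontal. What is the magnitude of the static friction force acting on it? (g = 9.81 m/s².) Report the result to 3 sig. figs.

For this body I = (2/5)MR², i.e. k = I/(MR²) = 0.4.
Along the incline Mg sinθ − f = Ma, and torque about the center fR = Iα = kMR²(a/R) gives f = kMa.
Combining, a = g sinθ/(1+k) and f = kMa = kMg sinθ/(1+k).
f = 0.4 × 3.45 × 9.81 × sin29.2° / 1.4 ≈ 4.72 N.

f ≈ 4.72 N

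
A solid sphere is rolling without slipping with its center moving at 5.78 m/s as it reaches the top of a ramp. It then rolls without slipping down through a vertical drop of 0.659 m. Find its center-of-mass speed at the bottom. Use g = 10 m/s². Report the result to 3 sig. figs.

v ≈ 6.54 m/s

For this body I = (2/5)MR², i.e. k = I/(MR²) = 0.4.
The rolling condition ω = v/R makes the rotational term ½I(v/R)² = ½kMv², so KE_total = ½(1+k)Mv² = (7/10)Mv².
Energy conservation: (7/10)Mv₀² + Mgh = (7/10)Mv², so v² = v₀² + 2gh/(1+k).
v = √(5.78² + 2×10×0.659/1.4) = √42.82 ≈ 6.54 m/s.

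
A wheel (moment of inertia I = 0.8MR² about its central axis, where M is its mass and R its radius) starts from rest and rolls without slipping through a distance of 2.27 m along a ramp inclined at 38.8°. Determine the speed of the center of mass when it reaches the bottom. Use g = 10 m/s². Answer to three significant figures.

v ≈ 3.98 m/s

Here I = 0.8MR², so the shape factor k = I/(MR²) = 0.8.
Pure rolling means v = ωR; then KE = ½Mv² + ½I(v/R)² = ½(1+k)Mv² = (9/10)Mv².
The vertical drop is h = L sinθ = 2.27 × sin38.8° = 1.422 m.
Energy conservation: Mgh = (9/10)Mv², so v = √(2gh/(1+k)) = √(2 × 10 × 1.422 / 1.8) ≈ 3.98 m/s.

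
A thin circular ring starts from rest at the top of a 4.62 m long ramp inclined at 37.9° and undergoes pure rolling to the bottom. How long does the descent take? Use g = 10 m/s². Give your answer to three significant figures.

For this body I = MR², i.e. k = I/(MR²) = 1.
Newton's second law down the slope: Mg sinθ − f = Ma. The torque equation fR = Iα (with α = a/R) gives f = kMa.
Hence a = g sinθ/(1+k) = 10×sin37.9°/2 = 3.071 m/s².
With constant a from rest, t = √(2L/a) = √(2·4.62/3.071) ≈ 1.73 s.

t ≈ 1.73 s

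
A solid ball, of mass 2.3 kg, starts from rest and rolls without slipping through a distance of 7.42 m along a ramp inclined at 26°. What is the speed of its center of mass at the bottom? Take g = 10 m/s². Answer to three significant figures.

v ≈ 6.82 m/s

With I = (2/5)MR², the ratio k = I/(MR²) is 0.4.
The rolling condition ω = v/R makes the rotational term ½I(v/R)² = ½kMv², so KE_total = ½(1+k)Mv² = (7/10)Mv².
The vertical drop is h = L sinθ = 7.42 × sin26° = 3.253 m.
Energy conservation: Mgh = (7/10)Mv², so v = √(2gh/(1+k)) = √(2 × 10 × 3.253 / 1.4) ≈ 6.82 m/s.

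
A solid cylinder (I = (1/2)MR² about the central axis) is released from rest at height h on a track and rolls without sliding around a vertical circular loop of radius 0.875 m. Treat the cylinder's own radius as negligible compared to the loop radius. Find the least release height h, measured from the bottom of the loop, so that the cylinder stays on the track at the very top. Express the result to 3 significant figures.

For this body I = (1/2)MR², i.e. k = I/(MR²) = 0.5.
At the top, contact is just lost when gravity alone supplies the centripetal force: Mg = Mv_top²/r, i.e. v_top² = gr.
With ω = v/R, the kinetic energy at speed v is ½(1+k)Mv² = (3/4)Mv².
Energy conservation from release (height h) to the top (height 2r): Mgh = Mg(2r) + (3/4)M·gr.
Thus h_min = 2r + (1+k)r/2 = r(2 + 1.5/2) = 0.875 × 2.75 ≈ 2.41 m.

h_min ≈ 2.41 m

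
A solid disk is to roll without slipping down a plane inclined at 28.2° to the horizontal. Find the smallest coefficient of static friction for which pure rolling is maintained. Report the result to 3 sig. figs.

μ_min ≈ 0.179

The moment of inertia is (1/2)MR², giving k ≡ I/(MR²) = 0.5.
Along the incline Mg sinθ − f = Ma, and torque about the center fR = Iα = kMR²(a/R) gives f = kMa.
These give a = g sinθ/(1+k) and the required friction f = kMg sinθ/(1+k).
The normal force is N = Mg cosθ, so μ_min = f/N = k tanθ/(1+k).
μ_min = 0.5 × tan28.2° / 1.5 ≈ 0.179.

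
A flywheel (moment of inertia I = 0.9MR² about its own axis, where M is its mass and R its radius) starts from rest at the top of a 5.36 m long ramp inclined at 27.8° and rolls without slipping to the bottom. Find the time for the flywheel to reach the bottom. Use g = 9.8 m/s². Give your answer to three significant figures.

Here I = 0.9MR², so the shape factor k = I/(MR²) = 0.9.
Translational: Mg sinθ − f = Ma. Rotational about the CM: fR = Iα = kMRa, so f = kMa.
Hence a = g sinθ/(1+k) = 9.8×sin27.8°/1.9 = 2.406 m/s².
Starting from rest, L = ½at², so t = √(2L/a) = √(2×5.36/2.406) ≈ 2.11 s.

t ≈ 2.11 s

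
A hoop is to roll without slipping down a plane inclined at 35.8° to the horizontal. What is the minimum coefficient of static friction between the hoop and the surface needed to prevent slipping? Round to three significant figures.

μ_min ≈ 0.361

The moment of inertia is MR², giving k ≡ I/(MR²) = 1.
Translational: Mg sinθ − f = Ma. Rotational about the CM: fR = Iα = kMRa, so f = kMa.
These give a = g sinθ/(1+k) and the required friction f = kMg sinθ/(1+k).
The normal force is N = Mg cosθ, so μ_min = f/N = k tanθ/(1+k).
μ_min = 1 × tan35.8° / 2 ≈ 0.361.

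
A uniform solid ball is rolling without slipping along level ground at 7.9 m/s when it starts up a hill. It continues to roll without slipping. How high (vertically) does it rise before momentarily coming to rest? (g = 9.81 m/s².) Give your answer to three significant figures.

With I = (2/5)MR², the ratio k = I/(MR²) is 0.4.
Rolling without slipping gives ω = v/R, so the total kinetic energy is ½Mv² + ½Iω² = ½(1+k)Mv² = (7/10)Mv².
At the top the kinetic energy is zero, so (7/10)Mv₀² = Mgh.
Thus h = (1+k)v₀²/(2g) = 1.4 × 7.9² / (2 × 9.81) ≈ 4.45 m.

h ≈ 4.45 m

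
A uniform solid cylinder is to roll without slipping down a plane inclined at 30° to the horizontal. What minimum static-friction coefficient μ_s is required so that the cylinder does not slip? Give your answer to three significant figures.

For this body I = (1/2)MR², i.e. k = I/(MR²) = 0.5.
Newton's second law down the slope: Mg sinθ − f = Ma. The torque equation fR = Iα (with α = a/R) gives f = kMa.
These give a = g sinθ/(1+k) and the required friction f = kMg sinθ/(1+k).
The normal force is N = Mg cosθ, so μ_min = f/N = k tanθ/(1+k).
μ_min = 0.5 × tan30° / 1.5 ≈ 0.192.

μ_min ≈ 0.192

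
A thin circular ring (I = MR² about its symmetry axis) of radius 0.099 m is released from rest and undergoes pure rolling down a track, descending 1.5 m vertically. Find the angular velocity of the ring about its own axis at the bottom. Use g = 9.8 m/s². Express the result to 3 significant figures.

ω ≈ 38.7 rad/s

For this body I = MR², i.e. k = I/(MR²) = 1.
The rolling condition ω = v/R makes the rotational term ½I(v/R)² = ½kMv², so KE_total = ½(1+k)Mv² = Mv².
Energy conservation Mgh = ½(1+k)Mv² gives v = √(2gh/(1+k)) = √(2 × 9.8 × 1.5 / 2) = 3.834 m/s.
The angular speed follows from ω = v/R = 3.834/0.099 ≈ 38.7 rad/s.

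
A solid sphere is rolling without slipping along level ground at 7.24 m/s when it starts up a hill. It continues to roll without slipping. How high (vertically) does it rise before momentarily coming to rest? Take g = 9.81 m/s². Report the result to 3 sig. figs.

Here I = (2/5)MR², so the shape factor k = I/(MR²) = 0.4.
Pure rolling means v = ωR; then KE = ½Mv² + ½I(v/R)² = ½(1+k)Mv² = (7/10)Mv².
At the top the kinetic energy is zero, so (7/10)Mv₀² = Mgh.
Thus h = (1+k)v₀²/(2g) = 1.4 × 7.24² / (2 × 9.81) ≈ 3.74 m.

h ≈ 3.74 m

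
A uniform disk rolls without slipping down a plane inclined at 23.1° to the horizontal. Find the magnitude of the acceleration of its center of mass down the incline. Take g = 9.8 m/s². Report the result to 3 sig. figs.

a ≈ 2.56 m/s²

With I = (1/2)MR², the ratio k = I/(MR²) is 0.5.
Along the incline Mg sinθ − f = Ma, and torque about the center fR = Iα = kMR²(a/R) gives f = kMa.
Eliminating f: Mg sinθ = (1+k)Ma, so a = g sinθ/(1+k) = 9.8 × sin23.1° / 1.5 ≈ 2.56 m/s².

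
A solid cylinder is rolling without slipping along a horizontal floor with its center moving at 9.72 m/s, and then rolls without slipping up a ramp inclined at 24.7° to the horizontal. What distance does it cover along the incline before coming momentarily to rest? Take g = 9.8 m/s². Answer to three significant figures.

d ≈ 17.3 m

Here I = (1/2)MR², so the shape factor k = I/(MR²) = 0.5.
The rolling condition ω = v/R makes the rotational term ½I(v/R)² = ½kMv², so KE_total = ½(1+k)Mv² = (3/4)Mv².
Setting this equal to Mgh gives the vertical rise h = (1+k)v₀²/(2g) = 1.5×9.72²/(2×9.8) = 7.23 m.
The distance along the slope is d = h/sinθ = 7.23/sin24.7° ≈ 17.3 m.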